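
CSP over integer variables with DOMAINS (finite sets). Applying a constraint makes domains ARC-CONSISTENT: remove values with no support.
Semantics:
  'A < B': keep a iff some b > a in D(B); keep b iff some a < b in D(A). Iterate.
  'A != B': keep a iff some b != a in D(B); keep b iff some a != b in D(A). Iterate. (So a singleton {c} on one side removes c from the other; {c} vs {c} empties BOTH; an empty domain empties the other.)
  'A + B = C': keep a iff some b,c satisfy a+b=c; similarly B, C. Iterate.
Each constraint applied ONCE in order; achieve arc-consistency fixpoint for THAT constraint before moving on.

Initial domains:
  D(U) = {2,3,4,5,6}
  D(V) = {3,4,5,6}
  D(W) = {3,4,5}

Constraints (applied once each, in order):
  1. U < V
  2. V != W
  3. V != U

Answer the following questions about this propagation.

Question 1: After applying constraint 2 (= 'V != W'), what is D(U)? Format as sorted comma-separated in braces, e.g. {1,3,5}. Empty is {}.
Constraint 1 (U < V) on D(U)={2,3,4,5,6} D(V)={3,4,5,6}: U {2,3,4,5,6}->{2,3,4,5}
Constraint 2 (V != W) on D(V)={3,4,5,6} D(W)={3,4,5}: no change
So after constraint 2: D(U) = {2,3,4,5}

Answer: {2,3,4,5}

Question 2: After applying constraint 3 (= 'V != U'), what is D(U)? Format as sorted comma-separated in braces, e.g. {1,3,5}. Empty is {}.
Constraint 1 (U < V) on D(U)={2,3,4,5,6} D(V)={3,4,5,6}: U {2,3,4,5,6}->{2,3,4,5}
Constraint 2 (V != W) on D(V)={3,4,5,6} D(W)={3,4,5}: no change
Constraint 3 (V != U) on D(V)={3,4,5,6} D(U)={2,3,4,5}: no change
So after constraint 3: D(U) = {2,3,4,5}

Answer: {2,3,4,5}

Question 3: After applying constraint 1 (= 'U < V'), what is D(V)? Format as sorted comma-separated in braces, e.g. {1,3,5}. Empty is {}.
Constraint 1 (U < V) on D(U)={2,3,4,5,6} D(V)={3,4,5,6}: U {2,3,4,5,6}->{2,3,4,5}
So after constraint 1: D(V) = {3,4,5,6}

Answer: {3,4,5,6}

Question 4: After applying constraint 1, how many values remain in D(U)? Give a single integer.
Constraint 1 (U < V) on D(U)={2,3,4,5,6} D(V)={3,4,5,6}: U {2,3,4,5,6}->{2,3,4,5}
So after constraint 1: D(U)={2,3,4,5}, size = 4

Answer: 4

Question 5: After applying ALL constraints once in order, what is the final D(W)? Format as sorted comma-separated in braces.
Constraint 1 (U < V) on D(U)={2,3,4,5,6} D(V)={3,4,5,6}: U {2,3,4,5,6}->{2,3,4,5}
Constraint 2 (V != W) on D(V)={3,4,5,6} D(W)={3,4,5}: no change
Constraint 3 (V != U) on D(V)={3,4,5,6} D(U)={2,3,4,5}: no change
So after all 3 constraints: D(W) = {3,4,5}

Answer: {3,4,5}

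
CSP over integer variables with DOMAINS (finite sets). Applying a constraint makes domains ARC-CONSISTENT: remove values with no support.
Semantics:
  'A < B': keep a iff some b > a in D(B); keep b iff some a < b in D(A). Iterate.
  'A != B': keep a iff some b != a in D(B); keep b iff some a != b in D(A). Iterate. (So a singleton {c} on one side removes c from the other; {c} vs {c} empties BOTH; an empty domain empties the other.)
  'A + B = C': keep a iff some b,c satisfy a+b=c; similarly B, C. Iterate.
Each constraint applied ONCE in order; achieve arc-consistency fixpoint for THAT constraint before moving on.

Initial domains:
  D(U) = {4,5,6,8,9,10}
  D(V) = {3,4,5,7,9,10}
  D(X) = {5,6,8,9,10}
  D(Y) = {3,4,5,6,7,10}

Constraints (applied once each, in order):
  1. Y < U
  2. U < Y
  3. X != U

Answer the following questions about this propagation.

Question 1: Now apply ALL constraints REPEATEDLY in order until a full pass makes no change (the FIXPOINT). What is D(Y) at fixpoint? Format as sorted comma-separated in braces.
Answer: {}

Derivation:
pass 0 (initial): D(Y)={3,4,5,6,7,10}
pass 1: U {4,5,6,8,9,10}->{4,5,6}; Y {3,4,5,6,7,10}->{5,6,7}
pass 2: U {4,5,6}->{}; X {5,6,8,9,10}->{}; Y {5,6,7}->{}
pass 3: no change
Fixpoint after 3 passes: D(Y) = {}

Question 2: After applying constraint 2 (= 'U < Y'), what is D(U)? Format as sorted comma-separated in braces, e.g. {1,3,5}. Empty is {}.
Constraint 1 (Y < U) on D(Y)={3,4,5,6,7,10} D(U)={4,5,6,8,9,10}: Y {3,4,5,6,7,10}->{3,4,5,6,7}
Constraint 2 (U < Y) on D(U)={4,5,6,8,9,10} D(Y)={3,4,5,6,7}: U {4,5,6,8,9,10}->{4,5,6}; Y {3,4,5,6,7}->{5,6,7}
So after constraint 2: D(U) = {4,5,6}

Answer: {4,5,6}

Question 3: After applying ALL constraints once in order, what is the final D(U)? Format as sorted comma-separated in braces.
Answer: {4,5,6}

Derivation:
Constraint 1 (Y < U) on D(Y)={3,4,5,6,7,10} D(U)={4,5,6,8,9,10}: Y {3,4,5,6,7,10}->{3,4,5,6,7}
Constraint 2 (U < Y) on D(U)={4,5,6,8,9,10} D(Y)={3,4,5,6,7}: U {4,5,6,8,9,10}->{4,5,6}; Y {3,4,5,6,7}->{5,6,7}
Constraint 3 (X != U) on D(X)={5,6,8,9,10} D(U)={4,5,6}: no change
So after all 3 constraints: D(U) = {4,5,6}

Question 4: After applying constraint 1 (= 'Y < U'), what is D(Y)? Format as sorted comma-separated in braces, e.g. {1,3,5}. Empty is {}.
Answer: {3,4,5,6,7}

Derivation:
Constraint 1 (Y < U) on D(Y)={3,4,5,6,7,10} D(U)={4,5,6,8,9,10}: Y {3,4,5,6,7,10}->{3,4,5,6,7}
So after constraint 1: D(Y) = {3,4,5,6,7}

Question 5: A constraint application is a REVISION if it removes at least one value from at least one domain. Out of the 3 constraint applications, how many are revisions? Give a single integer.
Answer: 2

Derivation:
Constraint 1 (Y < U) on D(Y)={3,4,5,6,7,10} D(U)={4,5,6,8,9,10}: Y {3,4,5,6,7,10}->{3,4,5,6,7} => REVISION
Constraint 2 (U < Y) on D(U)={4,5,6,8,9,10} D(Y)={3,4,5,6,7}: U {4,5,6,8,9,10}->{4,5,6}; Y {3,4,5,6,7}->{5,6,7} => REVISION
Constraint 3 (X != U) on D(X)={5,6,8,9,10} D(U)={4,5,6}: no change => not a revision
Total revisions = 2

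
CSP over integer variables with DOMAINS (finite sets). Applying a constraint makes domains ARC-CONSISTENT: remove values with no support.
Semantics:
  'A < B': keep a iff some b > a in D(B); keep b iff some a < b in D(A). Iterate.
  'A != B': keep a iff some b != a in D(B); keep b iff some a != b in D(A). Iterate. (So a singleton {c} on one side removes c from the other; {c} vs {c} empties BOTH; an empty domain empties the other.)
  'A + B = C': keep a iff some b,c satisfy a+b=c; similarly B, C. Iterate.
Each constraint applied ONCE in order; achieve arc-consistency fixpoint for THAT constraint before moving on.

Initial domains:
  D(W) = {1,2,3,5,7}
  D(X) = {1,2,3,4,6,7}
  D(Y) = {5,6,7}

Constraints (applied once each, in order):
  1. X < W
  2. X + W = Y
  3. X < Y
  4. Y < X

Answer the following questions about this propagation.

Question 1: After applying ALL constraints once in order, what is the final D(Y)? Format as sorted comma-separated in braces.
Constraint 1 (X < W) on D(X)={1,2,3,4,6,7} D(W)={1,2,3,5,7}: X {1,2,3,4,6,7}->{1,2,3,4,6}; W {1,2,3,5,7}->{2,3,5,7}
Constraint 2 (X + W = Y) on D(X)={1,2,3,4,6} D(W)={2,3,5,7} D(Y)={5,6,7}: X {1,2,3,4,6}->{1,2,3,4}; W {2,3,5,7}->{2,3,5}
Constraint 3 (X < Y) on D(X)={1,2,3,4} D(Y)={5,6,7}: no change
Constraint 4 (Y < X) on D(Y)={5,6,7} D(X)={1,2,3,4}: Y {5,6,7}->{}; X {1,2,3,4}->{}
So after all 4 constraints: D(Y) = {}

Answer: {}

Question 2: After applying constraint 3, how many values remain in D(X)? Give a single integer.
Answer: 4

Derivation:
Constraint 1 (X < W) on D(X)={1,2,3,4,6,7} D(W)={1,2,3,5,7}: X {1,2,3,4,6,7}->{1,2,3,4,6}; W {1,2,3,5,7}->{2,3,5,7}
Constraint 2 (X + W = Y) on D(X)={1,2,3,4,6} D(W)={2,3,5,7} D(Y)={5,6,7}: X {1,2,3,4,6}->{1,2,3,4}; W {2,3,5,7}->{2,3,5}
Constraint 3 (X < Y) on D(X)={1,2,3,4} D(Y)={5,6,7}: no change
So after constraint 3: D(X)={1,2,3,4}, size = 4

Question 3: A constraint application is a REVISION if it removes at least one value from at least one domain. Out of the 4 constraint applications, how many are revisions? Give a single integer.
Answer: 3

Derivation:
Constraint 1 (X < W) on D(X)={1,2,3,4,6,7} D(W)={1,2,3,5,7}: X {1,2,3,4,6,7}->{1,2,3,4,6}; W {1,2,3,5,7}->{2,3,5,7} => REVISION
Constraint 2 (X + W = Y) on D(X)={1,2,3,4,6} D(W)={2,3,5,7} D(Y)={5,6,7}: X {1,2,3,4,6}->{1,2,3,4}; W {2,3,5,7}->{2,3,5} => REVISION
Constraint 3 (X < Y) on D(X)={1,2,3,4} D(Y)={5,6,7}: no change => not a revision
Constraint 4 (Y < X) on D(Y)={5,6,7} D(X)={1,2,3,4}: Y {5,6,7}->{}; X {1,2,3,4}->{} => REVISION
Total revisions = 3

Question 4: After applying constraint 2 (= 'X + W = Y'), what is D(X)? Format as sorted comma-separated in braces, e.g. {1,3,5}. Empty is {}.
Constraint 1 (X < W) on D(X)={1,2,3,4,6,7} D(W)={1,2,3,5,7}: X {1,2,3,4,6,7}->{1,2,3,4,6}; W {1,2,3,5,7}->{2,3,5,7}
Constraint 2 (X + W = Y) on D(X)={1,2,3,4,6} D(W)={2,3,5,7} D(Y)={5,6,7}: X {1,2,3,4,6}->{1,2,3,4}; W {2,3,5,7}->{2,3,5}
So after constraint 2: D(X) = {1,2,3,4}

Answer: {1,2,3,4}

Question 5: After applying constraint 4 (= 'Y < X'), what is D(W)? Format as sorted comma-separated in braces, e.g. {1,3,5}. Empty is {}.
Constraint 1 (X < W) on D(X)={1,2,3,4,6,7} D(W)={1,2,3,5,7}: X {1,2,3,4,6,7}->{1,2,3,4,6}; W {1,2,3,5,7}->{2,3,5,7}
Constraint 2 (X + W = Y) on D(X)={1,2,3,4,6} D(W)={2,3,5,7} D(Y)={5,6,7}: X {1,2,3,4,6}->{1,2,3,4}; W {2,3,5,7}->{2,3,5}
Constraint 3 (X < Y) on D(X)={1,2,3,4} D(Y)={5,6,7}: no change
Constraint 4 (Y < X) on D(Y)={5,6,7} D(X)={1,2,3,4}: Y {5,6,7}->{}; X {1,2,3,4}->{}
So after constraint 4: D(W) = {2,3,5}

Answer: {2,3,5}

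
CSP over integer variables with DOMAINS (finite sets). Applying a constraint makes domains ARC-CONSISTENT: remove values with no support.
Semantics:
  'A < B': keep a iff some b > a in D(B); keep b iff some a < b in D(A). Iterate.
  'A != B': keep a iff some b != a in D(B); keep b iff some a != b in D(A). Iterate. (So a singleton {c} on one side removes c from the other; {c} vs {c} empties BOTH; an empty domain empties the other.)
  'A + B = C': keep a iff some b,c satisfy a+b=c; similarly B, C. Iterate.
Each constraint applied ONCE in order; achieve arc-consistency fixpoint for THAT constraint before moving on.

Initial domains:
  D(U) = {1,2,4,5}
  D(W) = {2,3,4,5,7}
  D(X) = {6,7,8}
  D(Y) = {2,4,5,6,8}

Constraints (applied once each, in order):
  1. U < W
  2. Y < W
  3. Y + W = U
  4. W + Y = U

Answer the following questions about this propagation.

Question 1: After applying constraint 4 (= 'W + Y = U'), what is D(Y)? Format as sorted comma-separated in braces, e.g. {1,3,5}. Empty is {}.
Constraint 1 (U < W) on D(U)={1,2,4,5} D(W)={2,3,4,5,7}: no change
Constraint 2 (Y < W) on D(Y)={2,4,5,6,8} D(W)={2,3,4,5,7}: Y {2,4,5,6,8}->{2,4,5,6}; W {2,3,4,5,7}->{3,4,5,7}
Constraint 3 (Y + W = U) on D(Y)={2,4,5,6} D(W)={3,4,5,7} D(U)={1,2,4,5}: Y {2,4,5,6}->{2}; W {3,4,5,7}->{3}; U {1,2,4,5}->{5}
Constraint 4 (W + Y = U) on D(W)={3} D(Y)={2} D(U)={5}: no change
So after constraint 4: D(Y) = {2}

Answer: {2}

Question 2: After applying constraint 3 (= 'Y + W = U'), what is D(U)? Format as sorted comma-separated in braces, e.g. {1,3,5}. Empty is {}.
Answer: {5}

Derivation:
Constraint 1 (U < W) on D(U)={1,2,4,5} D(W)={2,3,4,5,7}: no change
Constraint 2 (Y < W) on D(Y)={2,4,5,6,8} D(W)={2,3,4,5,7}: Y {2,4,5,6,8}->{2,4,5,6}; W {2,3,4,5,7}->{3,4,5,7}
Constraint 3 (Y + W = U) on D(Y)={2,4,5,6} D(W)={3,4,5,7} D(U)={1,2,4,5}: Y {2,4,5,6}->{2}; W {3,4,5,7}->{3}; U {1,2,4,5}->{5}
So after constraint 3: D(U) = {5}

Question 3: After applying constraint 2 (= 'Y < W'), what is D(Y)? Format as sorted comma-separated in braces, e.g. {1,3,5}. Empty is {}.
Answer: {2,4,5,6}

Derivation:
Constraint 1 (U < W) on D(U)={1,2,4,5} D(W)={2,3,4,5,7}: no change
Constraint 2 (Y < W) on D(Y)={2,4,5,6,8} D(W)={2,3,4,5,7}: Y {2,4,5,6,8}->{2,4,5,6}; W {2,3,4,5,7}->{3,4,5,7}
So after constraint 2: D(Y) = {2,4,5,6}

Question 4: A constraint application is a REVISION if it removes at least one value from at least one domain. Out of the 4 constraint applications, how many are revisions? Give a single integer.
Constraint 1 (U < W) on D(U)={1,2,4,5} D(W)={2,3,4,5,7}: no change => not a revision
Constraint 2 (Y < W) on D(Y)={2,4,5,6,8} D(W)={2,3,4,5,7}: Y {2,4,5,6,8}->{2,4,5,6}; W {2,3,4,5,7}->{3,4,5,7} => REVISION
Constraint 3 (Y + W = U) on D(Y)={2,4,5,6} D(W)={3,4,5,7} D(U)={1,2,4,5}: Y {2,4,5,6}->{2}; W {3,4,5,7}->{3}; U {1,2,4,5}->{5} => REVISION
Constraint 4 (W + Y = U) on D(W)={3} D(Y)={2} D(U)={5}: no change => not a revision
Total revisions = 2

Answer: 2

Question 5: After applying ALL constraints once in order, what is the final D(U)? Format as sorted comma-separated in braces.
Constraint 1 (U < W) on D(U)={1,2,4,5} D(W)={2,3,4,5,7}: no change
Constraint 2 (Y < W) on D(Y)={2,4,5,6,8} D(W)={2,3,4,5,7}: Y {2,4,5,6,8}->{2,4,5,6}; W {2,3,4,5,7}->{3,4,5,7}
Constraint 3 (Y + W = U) on D(Y)={2,4,5,6} D(W)={3,4,5,7} D(U)={1,2,4,5}: Y {2,4,5,6}->{2}; W {3,4,5,7}->{3}; U {1,2,4,5}->{5}
Constraint 4 (W + Y = U) on D(W)={3} D(Y)={2} D(U)={5}: no change
So after all 4 constraints: D(U) = {5}

Answer: {5}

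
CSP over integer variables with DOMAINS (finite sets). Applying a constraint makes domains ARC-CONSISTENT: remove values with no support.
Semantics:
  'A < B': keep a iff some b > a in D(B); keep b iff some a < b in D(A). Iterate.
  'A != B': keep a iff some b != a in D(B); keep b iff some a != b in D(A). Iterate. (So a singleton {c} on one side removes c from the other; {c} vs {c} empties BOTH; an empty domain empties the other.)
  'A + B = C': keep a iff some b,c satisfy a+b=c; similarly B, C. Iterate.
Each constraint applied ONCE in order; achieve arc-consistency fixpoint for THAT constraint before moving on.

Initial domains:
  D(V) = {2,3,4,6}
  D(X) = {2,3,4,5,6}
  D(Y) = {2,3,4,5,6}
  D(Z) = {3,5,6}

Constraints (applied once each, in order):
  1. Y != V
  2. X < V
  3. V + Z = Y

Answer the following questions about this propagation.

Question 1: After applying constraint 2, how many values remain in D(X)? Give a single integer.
Answer: 4

Derivation:
Constraint 1 (Y != V) on D(Y)={2,3,4,5,6} D(V)={2,3,4,6}: no change
Constraint 2 (X < V) on D(X)={2,3,4,5,6} D(V)={2,3,4,6}: X {2,3,4,5,6}->{2,3,4,5}; V {2,3,4,6}->{3,4,6}
So after constraint 2: D(X)={2,3,4,5}, size = 4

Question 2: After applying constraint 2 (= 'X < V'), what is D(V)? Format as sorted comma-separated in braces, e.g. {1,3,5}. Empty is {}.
Answer: {3,4,6}

Derivation:
Constraint 1 (Y != V) on D(Y)={2,3,4,5,6} D(V)={2,3,4,6}: no change
Constraint 2 (X < V) on D(X)={2,3,4,5,6} D(V)={2,3,4,6}: X {2,3,4,5,6}->{2,3,4,5}; V {2,3,4,6}->{3,4,6}
So after constraint 2: D(V) = {3,4,6}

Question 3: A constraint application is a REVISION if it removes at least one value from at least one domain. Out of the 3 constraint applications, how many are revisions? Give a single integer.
Constraint 1 (Y != V) on D(Y)={2,3,4,5,6} D(V)={2,3,4,6}: no change => not a revision
Constraint 2 (X < V) on D(X)={2,3,4,5,6} D(V)={2,3,4,6}: X {2,3,4,5,6}->{2,3,4,5}; V {2,3,4,6}->{3,4,6} => REVISION
Constraint 3 (V + Z = Y) on D(V)={3,4,6} D(Z)={3,5,6} D(Y)={2,3,4,5,6}: V {3,4,6}->{3}; Z {3,5,6}->{3}; Y {2,3,4,5,6}->{6} => REVISION
Total revisions = 2

Answer: 2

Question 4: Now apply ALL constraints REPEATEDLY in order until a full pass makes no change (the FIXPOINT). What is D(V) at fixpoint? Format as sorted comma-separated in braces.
Answer: {3}

Derivation:
pass 0 (initial): D(V)={2,3,4,6}
pass 1: V {2,3,4,6}->{3}; X {2,3,4,5,6}->{2,3,4,5}; Y {2,3,4,5,6}->{6}; Z {3,5,6}->{3}
pass 2: X {2,3,4,5}->{2}
pass 3: no change
Fixpoint after 3 passes: D(V) = {3}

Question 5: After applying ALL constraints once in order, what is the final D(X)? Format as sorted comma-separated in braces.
Constraint 1 (Y != V) on D(Y)={2,3,4,5,6} D(V)={2,3,4,6}: no change
Constraint 2 (X < V) on D(X)={2,3,4,5,6} D(V)={2,3,4,6}: X {2,3,4,5,6}->{2,3,4,5}; V {2,3,4,6}->{3,4,6}
Constraint 3 (V + Z = Y) on D(V)={3,4,6} D(Z)={3,5,6} D(Y)={2,3,4,5,6}: V {3,4,6}->{3}; Z {3,5,6}->{3}; Y {2,3,4,5,6}->{6}
So after all 3 constraints: D(X) = {2,3,4,5}

Answer: {2,3,4,5}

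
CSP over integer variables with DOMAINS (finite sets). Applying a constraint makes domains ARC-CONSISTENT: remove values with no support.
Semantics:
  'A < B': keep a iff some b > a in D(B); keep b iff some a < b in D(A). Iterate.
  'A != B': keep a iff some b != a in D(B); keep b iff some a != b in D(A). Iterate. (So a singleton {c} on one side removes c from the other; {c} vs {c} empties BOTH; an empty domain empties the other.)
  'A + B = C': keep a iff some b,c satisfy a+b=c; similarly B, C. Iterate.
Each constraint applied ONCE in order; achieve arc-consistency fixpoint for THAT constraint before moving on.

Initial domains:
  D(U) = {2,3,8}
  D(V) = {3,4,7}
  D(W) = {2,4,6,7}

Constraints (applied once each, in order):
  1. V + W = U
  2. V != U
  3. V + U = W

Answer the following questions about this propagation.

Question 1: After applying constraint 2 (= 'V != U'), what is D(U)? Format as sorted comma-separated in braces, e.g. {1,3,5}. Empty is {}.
Constraint 1 (V + W = U) on D(V)={3,4,7} D(W)={2,4,6,7} D(U)={2,3,8}: V {3,4,7}->{4}; W {2,4,6,7}->{4}; U {2,3,8}->{8}
Constraint 2 (V != U) on D(V)={4} D(U)={8}: no change
So after constraint 2: D(U) = {8}

Answer: {8}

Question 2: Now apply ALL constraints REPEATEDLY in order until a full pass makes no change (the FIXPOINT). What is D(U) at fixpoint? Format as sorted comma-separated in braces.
Answer: {}

Derivation:
pass 0 (initial): D(U)={2,3,8}
pass 1: U {2,3,8}->{}; V {3,4,7}->{}; W {2,4,6,7}->{}
pass 2: no change
Fixpoint after 2 passes: D(U) = {}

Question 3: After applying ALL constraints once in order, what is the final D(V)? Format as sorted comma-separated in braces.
Constraint 1 (V + W = U) on D(V)={3,4,7} D(W)={2,4,6,7} D(U)={2,3,8}: V {3,4,7}->{4}; W {2,4,6,7}->{4}; U {2,3,8}->{8}
Constraint 2 (V != U) on D(V)={4} D(U)={8}: no change
Constraint 3 (V + U = W) on D(V)={4} D(U)={8} D(W)={4}: V {4}->{}; U {8}->{}; W {4}->{}
So after all 3 constraints: D(V) = {}

Answer: {}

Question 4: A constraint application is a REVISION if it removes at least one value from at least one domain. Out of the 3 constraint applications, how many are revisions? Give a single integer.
Answer: 2

Derivation:
Constraint 1 (V + W = U) on D(V)={3,4,7} D(W)={2,4,6,7} D(U)={2,3,8}: V {3,4,7}->{4}; W {2,4,6,7}->{4}; U {2,3,8}->{8} => REVISION
Constraint 2 (V != U) on D(V)={4} D(U)={8}: no change => not a revision
Constraint 3 (V + U = W) on D(V)={4} D(U)={8} D(W)={4}: V {4}->{}; U {8}->{}; W {4}->{} => REVISION
Total revisions = 2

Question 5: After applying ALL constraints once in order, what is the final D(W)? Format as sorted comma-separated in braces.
Answer: {}

Derivation:
Constraint 1 (V + W = U) on D(V)={3,4,7} D(W)={2,4,6,7} D(U)={2,3,8}: V {3,4,7}->{4}; W {2,4,6,7}->{4}; U {2,3,8}->{8}
Constraint 2 (V != U) on D(V)={4} D(U)={8}: no change
Constraint 3 (V + U = W) on D(V)={4} D(U)={8} D(W)={4}: V {4}->{}; U {8}->{}; W {4}->{}
So after all 3 constraints: D(W) = {}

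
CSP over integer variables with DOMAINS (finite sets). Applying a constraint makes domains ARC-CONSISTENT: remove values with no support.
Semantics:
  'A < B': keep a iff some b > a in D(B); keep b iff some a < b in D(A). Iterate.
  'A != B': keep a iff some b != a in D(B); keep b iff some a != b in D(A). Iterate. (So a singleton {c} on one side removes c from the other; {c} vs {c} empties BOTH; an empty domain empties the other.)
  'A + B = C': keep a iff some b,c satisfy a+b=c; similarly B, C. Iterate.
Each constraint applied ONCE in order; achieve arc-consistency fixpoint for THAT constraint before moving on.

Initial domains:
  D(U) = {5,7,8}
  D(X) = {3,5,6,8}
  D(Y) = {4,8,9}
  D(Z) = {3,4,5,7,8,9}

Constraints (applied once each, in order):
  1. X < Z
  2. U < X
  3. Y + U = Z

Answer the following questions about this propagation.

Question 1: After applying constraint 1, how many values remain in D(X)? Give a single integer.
Answer: 4

Derivation:
Constraint 1 (X < Z) on D(X)={3,5,6,8} D(Z)={3,4,5,7,8,9}: Z {3,4,5,7,8,9}->{4,5,7,8,9}
So after constraint 1: D(X)={3,5,6,8}, size = 4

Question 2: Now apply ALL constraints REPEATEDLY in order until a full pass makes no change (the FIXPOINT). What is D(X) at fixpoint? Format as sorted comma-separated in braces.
pass 0 (initial): D(X)={3,5,6,8}
pass 1: U {5,7,8}->{5}; X {3,5,6,8}->{6,8}; Y {4,8,9}->{4}; Z {3,4,5,7,8,9}->{9}
pass 2: no change
Fixpoint after 2 passes: D(X) = {6,8}

Answer: {6,8}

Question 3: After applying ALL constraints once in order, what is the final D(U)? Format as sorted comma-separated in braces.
Constraint 1 (X < Z) on D(X)={3,5,6,8} D(Z)={3,4,5,7,8,9}: Z {3,4,5,7,8,9}->{4,5,7,8,9}
Constraint 2 (U < X) on D(U)={5,7,8} D(X)={3,5,6,8}: U {5,7,8}->{5,7}; X {3,5,6,8}->{6,8}
Constraint 3 (Y + U = Z) on D(Y)={4,8,9} D(U)={5,7} D(Z)={4,5,7,8,9}: Y {4,8,9}->{4}; U {5,7}->{5}; Z {4,5,7,8,9}->{9}
So after all 3 constraints: D(U) = {5}

Answer: {5}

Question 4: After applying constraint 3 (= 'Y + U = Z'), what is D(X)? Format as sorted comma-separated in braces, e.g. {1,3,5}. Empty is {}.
Answer: {6,8}

Derivation:
Constraint 1 (X < Z) on D(X)={3,5,6,8} D(Z)={3,4,5,7,8,9}: Z {3,4,5,7,8,9}->{4,5,7,8,9}
Constraint 2 (U < X) on D(U)={5,7,8} D(X)={3,5,6,8}: U {5,7,8}->{5,7}; X {3,5,6,8}->{6,8}
Constraint 3 (Y + U = Z) on D(Y)={4,8,9} D(U)={5,7} D(Z)={4,5,7,8,9}: Y {4,8,9}->{4}; U {5,7}->{5}; Z {4,5,7,8,9}->{9}
So after constraint 3: D(X) = {6,8}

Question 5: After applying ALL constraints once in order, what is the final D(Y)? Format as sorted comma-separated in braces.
Constraint 1 (X < Z) on D(X)={3,5,6,8} D(Z)={3,4,5,7,8,9}: Z {3,4,5,7,8,9}->{4,5,7,8,9}
Constraint 2 (U < X) on D(U)={5,7,8} D(X)={3,5,6,8}: U {5,7,8}->{5,7}; X {3,5,6,8}->{6,8}
Constraint 3 (Y + U = Z) on D(Y)={4,8,9} D(U)={5,7} D(Z)={4,5,7,8,9}: Y {4,8,9}->{4}; U {5,7}->{5}; Z {4,5,7,8,9}->{9}
So after all 3 constraints: D(Y) = {4}

Answer: {4}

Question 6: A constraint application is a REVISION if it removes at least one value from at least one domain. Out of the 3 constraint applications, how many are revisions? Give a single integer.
Constraint 1 (X < Z) on D(X)={3,5,6,8} D(Z)={3,4,5,7,8,9}: Z {3,4,5,7,8,9}->{4,5,7,8,9} => REVISION
Constraint 2 (U < X) on D(U)={5,7,8} D(X)={3,5,6,8}: U {5,7,8}->{5,7}; X {3,5,6,8}->{6,8} => REVISION
Constraint 3 (Y + U = Z) on D(Y)={4,8,9} D(U)={5,7} D(Z)={4,5,7,8,9}: Y {4,8,9}->{4}; U {5,7}->{5}; Z {4,5,7,8,9}->{9} => REVISION
Total revisions = 3

Answer: 3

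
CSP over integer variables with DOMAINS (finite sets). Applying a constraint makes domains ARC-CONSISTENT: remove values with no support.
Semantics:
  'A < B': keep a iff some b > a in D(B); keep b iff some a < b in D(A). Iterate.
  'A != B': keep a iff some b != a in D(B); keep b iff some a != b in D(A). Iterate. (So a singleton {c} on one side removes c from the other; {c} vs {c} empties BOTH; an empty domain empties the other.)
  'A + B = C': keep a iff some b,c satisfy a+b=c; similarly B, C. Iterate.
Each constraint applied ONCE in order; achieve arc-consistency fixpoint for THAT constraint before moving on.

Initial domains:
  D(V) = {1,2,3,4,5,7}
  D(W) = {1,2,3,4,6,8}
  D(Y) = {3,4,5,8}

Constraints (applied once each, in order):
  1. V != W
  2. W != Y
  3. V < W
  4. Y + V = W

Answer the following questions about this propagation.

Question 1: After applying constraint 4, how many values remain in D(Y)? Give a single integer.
Constraint 1 (V != W) on D(V)={1,2,3,4,5,7} D(W)={1,2,3,4,6,8}: no change
Constraint 2 (W != Y) on D(W)={1,2,3,4,6,8} D(Y)={3,4,5,8}: no change
Constraint 3 (V < W) on D(V)={1,2,3,4,5,7} D(W)={1,2,3,4,6,8}: W {1,2,3,4,6,8}->{2,3,4,6,8}
Constraint 4 (Y + V = W) on D(Y)={3,4,5,8} D(V)={1,2,3,4,5,7} D(W)={2,3,4,6,8}: Y {3,4,5,8}->{3,4,5}; V {1,2,3,4,5,7}->{1,2,3,4,5}; W {2,3,4,6,8}->{4,6,8}
So after constraint 4: D(Y)={3,4,5}, size = 3

Answer: 3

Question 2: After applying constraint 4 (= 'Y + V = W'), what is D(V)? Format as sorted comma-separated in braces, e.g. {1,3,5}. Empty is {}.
Answer: {1,2,3,4,5}

Derivation:
Constraint 1 (V != W) on D(V)={1,2,3,4,5,7} D(W)={1,2,3,4,6,8}: no change
Constraint 2 (W != Y) on D(W)={1,2,3,4,6,8} D(Y)={3,4,5,8}: no change
Constraint 3 (V < W) on D(V)={1,2,3,4,5,7} D(W)={1,2,3,4,6,8}: W {1,2,3,4,6,8}->{2,3,4,6,8}
Constraint 4 (Y + V = W) on D(Y)={3,4,5,8} D(V)={1,2,3,4,5,7} D(W)={2,3,4,6,8}: Y {3,4,5,8}->{3,4,5}; V {1,2,3,4,5,7}->{1,2,3,4,5}; W {2,3,4,6,8}->{4,6,8}
So after constraint 4: D(V) = {1,2,3,4,5}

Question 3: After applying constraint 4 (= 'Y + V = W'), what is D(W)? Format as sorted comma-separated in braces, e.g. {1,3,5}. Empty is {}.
Constraint 1 (V != W) on D(V)={1,2,3,4,5,7} D(W)={1,2,3,4,6,8}: no change
Constraint 2 (W != Y) on D(W)={1,2,3,4,6,8} D(Y)={3,4,5,8}: no change
Constraint 3 (V < W) on D(V)={1,2,3,4,5,7} D(W)={1,2,3,4,6,8}: W {1,2,3,4,6,8}->{2,3,4,6,8}
Constraint 4 (Y + V = W) on D(Y)={3,4,5,8} D(V)={1,2,3,4,5,7} D(W)={2,3,4,6,8}: Y {3,4,5,8}->{3,4,5}; V {1,2,3,4,5,7}->{1,2,3,4,5}; W {2,3,4,6,8}->{4,6,8}
So after constraint 4: D(W) = {4,6,8}

Answer: {4,6,8}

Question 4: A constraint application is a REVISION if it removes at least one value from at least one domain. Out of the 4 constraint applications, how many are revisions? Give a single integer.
Constraint 1 (V != W) on D(V)={1,2,3,4,5,7} D(W)={1,2,3,4,6,8}: no change => not a revision
Constraint 2 (W != Y) on D(W)={1,2,3,4,6,8} D(Y)={3,4,5,8}: no change => not a revision
Constraint 3 (V < W) on D(V)={1,2,3,4,5,7} D(W)={1,2,3,4,6,8}: W {1,2,3,4,6,8}->{2,3,4,6,8} => REVISION
Constraint 4 (Y + V = W) on D(Y)={3,4,5,8} D(V)={1,2,3,4,5,7} D(W)={2,3,4,6,8}: Y {3,4,5,8}->{3,4,5}; V {1,2,3,4,5,7}->{1,2,3,4,5}; W {2,3,4,6,8}->{4,6,8} => REVISION
Total revisions = 2

Answer: 2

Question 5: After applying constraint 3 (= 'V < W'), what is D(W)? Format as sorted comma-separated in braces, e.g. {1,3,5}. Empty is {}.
Answer: {2,3,4,6,8}

Derivation:
Constraint 1 (V != W) on D(V)={1,2,3,4,5,7} D(W)={1,2,3,4,6,8}: no change
Constraint 2 (W != Y) on D(W)={1,2,3,4,6,8} D(Y)={3,4,5,8}: no change
Constraint 3 (V < W) on D(V)={1,2,3,4,5,7} D(W)={1,2,3,4,6,8}: W {1,2,3,4,6,8}->{2,3,4,6,8}
So after constraint 3: D(W) = {2,3,4,6,8}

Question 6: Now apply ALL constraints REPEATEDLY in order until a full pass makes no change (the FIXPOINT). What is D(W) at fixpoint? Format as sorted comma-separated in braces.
Answer: {4,6,8}

Derivation:
pass 0 (initial): D(W)={1,2,3,4,6,8}
pass 1: V {1,2,3,4,5,7}->{1,2,3,4,5}; W {1,2,3,4,6,8}->{4,6,8}; Y {3,4,5,8}->{3,4,5}
pass 2: no change
Fixpoint after 2 passes: D(W) = {4,6,8}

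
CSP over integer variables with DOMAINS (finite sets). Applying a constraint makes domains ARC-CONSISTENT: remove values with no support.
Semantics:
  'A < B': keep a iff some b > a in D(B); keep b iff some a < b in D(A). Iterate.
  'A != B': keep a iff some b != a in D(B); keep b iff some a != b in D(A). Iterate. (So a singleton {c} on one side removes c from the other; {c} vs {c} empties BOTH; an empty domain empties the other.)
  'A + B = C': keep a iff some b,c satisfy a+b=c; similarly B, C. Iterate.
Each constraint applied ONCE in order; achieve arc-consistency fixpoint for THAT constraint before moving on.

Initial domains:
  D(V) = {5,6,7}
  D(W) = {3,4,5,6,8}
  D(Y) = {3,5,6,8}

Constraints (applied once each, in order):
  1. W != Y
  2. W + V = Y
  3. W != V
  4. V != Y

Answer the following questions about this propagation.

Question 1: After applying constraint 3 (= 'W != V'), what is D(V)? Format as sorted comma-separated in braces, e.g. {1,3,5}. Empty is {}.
Constraint 1 (W != Y) on D(W)={3,4,5,6,8} D(Y)={3,5,6,8}: no change
Constraint 2 (W + V = Y) on D(W)={3,4,5,6,8} D(V)={5,6,7} D(Y)={3,5,6,8}: W {3,4,5,6,8}->{3}; V {5,6,7}->{5}; Y {3,5,6,8}->{8}
Constraint 3 (W != V) on D(W)={3} D(V)={5}: no change
So after constraint 3: D(V) = {5}

Answer: {5}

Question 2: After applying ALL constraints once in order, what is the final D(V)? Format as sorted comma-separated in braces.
Constraint 1 (W != Y) on D(W)={3,4,5,6,8} D(Y)={3,5,6,8}: no change
Constraint 2 (W + V = Y) on D(W)={3,4,5,6,8} D(V)={5,6,7} D(Y)={3,5,6,8}: W {3,4,5,6,8}->{3}; V {5,6,7}->{5}; Y {3,5,6,8}->{8}
Constraint 3 (W != V) on D(W)={3} D(V)={5}: no change
Constraint 4 (V != Y) on D(V)={5} D(Y)={8}: no change
So after all 4 constraints: D(V) = {5}

Answer: {5}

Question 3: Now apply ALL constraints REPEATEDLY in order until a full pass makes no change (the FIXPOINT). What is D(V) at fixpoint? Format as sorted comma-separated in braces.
pass 0 (initial): D(V)={5,6,7}
pass 1: V {5,6,7}->{5}; W {3,4,5,6,8}->{3}; Y {3,5,6,8}->{8}
pass 2: no change
Fixpoint after 2 passes: D(V) = {5}

Answer: {5}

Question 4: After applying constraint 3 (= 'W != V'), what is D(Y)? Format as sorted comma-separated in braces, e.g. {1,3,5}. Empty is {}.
Constraint 1 (W != Y) on D(W)={3,4,5,6,8} D(Y)={3,5,6,8}: no change
Constraint 2 (W + V = Y) on D(W)={3,4,5,6,8} D(V)={5,6,7} D(Y)={3,5,6,8}: W {3,4,5,6,8}->{3}; V {5,6,7}->{5}; Y {3,5,6,8}->{8}
Constraint 3 (W != V) on D(W)={3} D(V)={5}: no change
So after constraint 3: D(Y) = {8}

Answer: {8}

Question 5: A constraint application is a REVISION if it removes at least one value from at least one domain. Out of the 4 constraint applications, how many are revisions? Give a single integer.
Constraint 1 (W != Y) on D(W)={3,4,5,6,8} D(Y)={3,5,6,8}: no change => not a revision
Constraint 2 (W + V = Y) on D(W)={3,4,5,6,8} D(V)={5,6,7} D(Y)={3,5,6,8}: W {3,4,5,6,8}->{3}; V {5,6,7}->{5}; Y {3,5,6,8}->{8} => REVISION
Constraint 3 (W != V) on D(W)={3} D(V)={5}: no change => not a revision
Constraint 4 (V != Y) on D(V)={5} D(Y)={8}: no change => not a revision
Total revisions = 1

Answer: 1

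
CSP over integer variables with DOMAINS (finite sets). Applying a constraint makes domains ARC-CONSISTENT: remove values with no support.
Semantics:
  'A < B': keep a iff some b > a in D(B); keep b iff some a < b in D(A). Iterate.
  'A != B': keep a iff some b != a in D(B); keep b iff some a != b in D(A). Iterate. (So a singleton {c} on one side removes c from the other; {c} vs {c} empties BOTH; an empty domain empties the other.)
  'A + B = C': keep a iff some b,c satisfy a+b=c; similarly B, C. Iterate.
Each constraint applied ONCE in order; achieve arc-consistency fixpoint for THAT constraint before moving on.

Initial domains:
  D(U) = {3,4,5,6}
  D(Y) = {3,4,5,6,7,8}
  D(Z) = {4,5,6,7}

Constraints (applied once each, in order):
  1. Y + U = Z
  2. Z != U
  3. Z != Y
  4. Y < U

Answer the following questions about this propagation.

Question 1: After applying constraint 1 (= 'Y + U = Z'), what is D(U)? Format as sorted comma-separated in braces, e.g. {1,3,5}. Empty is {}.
Constraint 1 (Y + U = Z) on D(Y)={3,4,5,6,7,8} D(U)={3,4,5,6} D(Z)={4,5,6,7}: Y {3,4,5,6,7,8}->{3,4}; U {3,4,5,6}->{3,4}; Z {4,5,6,7}->{6,7}
So after constraint 1: D(U) = {3,4}

Answer: {3,4}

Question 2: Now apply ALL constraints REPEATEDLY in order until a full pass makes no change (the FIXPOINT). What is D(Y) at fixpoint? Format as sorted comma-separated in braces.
pass 0 (initial): D(Y)={3,4,5,6,7,8}
pass 1: U {3,4,5,6}->{4}; Y {3,4,5,6,7,8}->{3}; Z {4,5,6,7}->{6,7}
pass 2: Z {6,7}->{7}
pass 3: no change
Fixpoint after 3 passes: D(Y) = {3}

Answer: {3}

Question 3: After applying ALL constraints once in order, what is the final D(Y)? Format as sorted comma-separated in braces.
Constraint 1 (Y + U = Z) on D(Y)={3,4,5,6,7,8} D(U)={3,4,5,6} D(Z)={4,5,6,7}: Y {3,4,5,6,7,8}->{3,4}; U {3,4,5,6}->{3,4}; Z {4,5,6,7}->{6,7}
Constraint 2 (Z != U) on D(Z)={6,7} D(U)={3,4}: no change
Constraint 3 (Z != Y) on D(Z)={6,7} D(Y)={3,4}: no change
Constraint 4 (Y < U) on D(Y)={3,4} D(U)={3,4}: Y {3,4}->{3}; U {3,4}->{4}
So after all 4 constraints: D(Y) = {3}

Answer: {3}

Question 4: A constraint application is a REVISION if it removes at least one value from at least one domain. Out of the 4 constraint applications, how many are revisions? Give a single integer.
Constraint 1 (Y + U = Z) on D(Y)={3,4,5,6,7,8} D(U)={3,4,5,6} D(Z)={4,5,6,7}: Y {3,4,5,6,7,8}->{3,4}; U {3,4,5,6}->{3,4}; Z {4,5,6,7}->{6,7} => REVISION
Constraint 2 (Z != U) on D(Z)={6,7} D(U)={3,4}: no change => not a revision
Constraint 3 (Z != Y) on D(Z)={6,7} D(Y)={3,4}: no change => not a revision
Constraint 4 (Y < U) on D(Y)={3,4} D(U)={3,4}: Y {3,4}->{3}; U {3,4}->{4} => REVISION
Total revisions = 2

Answer: 2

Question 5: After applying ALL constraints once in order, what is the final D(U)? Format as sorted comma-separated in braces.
Constraint 1 (Y + U = Z) on D(Y)={3,4,5,6,7,8} D(U)={3,4,5,6} D(Z)={4,5,6,7}: Y {3,4,5,6,7,8}->{3,4}; U {3,4,5,6}->{3,4}; Z {4,5,6,7}->{6,7}
Constraint 2 (Z != U) on D(Z)={6,7} D(U)={3,4}: no change
Constraint 3 (Z != Y) on D(Z)={6,7} D(Y)={3,4}: no change
Constraint 4 (Y < U) on D(Y)={3,4} D(U)={3,4}: Y {3,4}->{3}; U {3,4}->{4}
So after all 4 constraints: D(U) = {4}

Answer: {4}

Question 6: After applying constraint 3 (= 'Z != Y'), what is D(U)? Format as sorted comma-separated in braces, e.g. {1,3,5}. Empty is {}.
Answer: {3,4}

Derivation:
Constraint 1 (Y + U = Z) on D(Y)={3,4,5,6,7,8} D(U)={3,4,5,6} D(Z)={4,5,6,7}: Y {3,4,5,6,7,8}->{3,4}; U {3,4,5,6}->{3,4}; Z {4,5,6,7}->{6,7}
Constraint 2 (Z != U) on D(Z)={6,7} D(U)={3,4}: no change
Constraint 3 (Z != Y) on D(Z)={6,7} D(Y)={3,4}: no change
So after constraint 3: D(U) = {3,4}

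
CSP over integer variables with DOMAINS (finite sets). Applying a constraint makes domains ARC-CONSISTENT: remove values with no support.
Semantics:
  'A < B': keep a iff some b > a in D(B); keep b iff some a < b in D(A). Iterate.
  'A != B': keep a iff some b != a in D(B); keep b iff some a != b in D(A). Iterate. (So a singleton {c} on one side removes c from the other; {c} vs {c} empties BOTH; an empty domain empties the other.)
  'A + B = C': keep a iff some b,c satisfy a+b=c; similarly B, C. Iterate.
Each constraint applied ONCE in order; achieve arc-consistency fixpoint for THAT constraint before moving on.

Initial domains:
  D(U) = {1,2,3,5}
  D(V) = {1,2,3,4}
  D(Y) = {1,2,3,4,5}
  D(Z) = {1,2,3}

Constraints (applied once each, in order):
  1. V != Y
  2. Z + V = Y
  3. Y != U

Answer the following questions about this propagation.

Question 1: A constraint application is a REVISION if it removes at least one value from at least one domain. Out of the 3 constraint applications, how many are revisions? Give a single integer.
Answer: 1

Derivation:
Constraint 1 (V != Y) on D(V)={1,2,3,4} D(Y)={1,2,3,4,5}: no change => not a revision
Constraint 2 (Z + V = Y) on D(Z)={1,2,3} D(V)={1,2,3,4} D(Y)={1,2,3,4,5}: Y {1,2,3,4,5}->{2,3,4,5} => REVISION
Constraint 3 (Y != U) on D(Y)={2,3,4,5} D(U)={1,2,3,5}: no change => not a revision
Total revisions = 1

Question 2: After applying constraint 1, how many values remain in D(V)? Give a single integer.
Constraint 1 (V != Y) on D(V)={1,2,3,4} D(Y)={1,2,3,4,5}: no change
So after constraint 1: D(V)={1,2,3,4}, size = 4

Answer: 4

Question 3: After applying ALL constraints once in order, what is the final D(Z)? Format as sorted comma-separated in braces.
Answer: {1,2,3}

Derivation:
Constraint 1 (V != Y) on D(V)={1,2,3,4} D(Y)={1,2,3,4,5}: no change
Constraint 2 (Z + V = Y) on D(Z)={1,2,3} D(V)={1,2,3,4} D(Y)={1,2,3,4,5}: Y {1,2,3,4,5}->{2,3,4,5}
Constraint 3 (Y != U) on D(Y)={2,3,4,5} D(U)={1,2,3,5}: no change
So after all 3 constraints: D(Z) = {1,2,3}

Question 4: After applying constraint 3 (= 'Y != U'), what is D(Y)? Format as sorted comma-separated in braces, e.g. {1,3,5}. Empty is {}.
Constraint 1 (V != Y) on D(V)={1,2,3,4} D(Y)={1,2,3,4,5}: no change
Constraint 2 (Z + V = Y) on D(Z)={1,2,3} D(V)={1,2,3,4} D(Y)={1,2,3,4,5}: Y {1,2,3,4,5}->{2,3,4,5}
Constraint 3 (Y != U) on D(Y)={2,3,4,5} D(U)={1,2,3,5}: no change
So after constraint 3: D(Y) = {2,3,4,5}

Answer: {2,3,4,5}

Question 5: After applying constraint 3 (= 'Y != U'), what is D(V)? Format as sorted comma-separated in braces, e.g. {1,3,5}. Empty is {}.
Constraint 1 (V != Y) on D(V)={1,2,3,4} D(Y)={1,2,3,4,5}: no change
Constraint 2 (Z + V = Y) on D(Z)={1,2,3} D(V)={1,2,3,4} D(Y)={1,2,3,4,5}: Y {1,2,3,4,5}->{2,3,4,5}
Constraint 3 (Y != U) on D(Y)={2,3,4,5} D(U)={1,2,3,5}: no change
So after constraint 3: D(V) = {1,2,3,4}

Answer: {1,2,3,4}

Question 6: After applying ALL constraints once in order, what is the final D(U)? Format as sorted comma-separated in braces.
Answer: {1,2,3,5}

Derivation:
Constraint 1 (V != Y) on D(V)={1,2,3,4} D(Y)={1,2,3,4,5}: no change
Constraint 2 (Z + V = Y) on D(Z)={1,2,3} D(V)={1,2,3,4} D(Y)={1,2,3,4,5}: Y {1,2,3,4,5}->{2,3,4,5}
Constraint 3 (Y != U) on D(Y)={2,3,4,5} D(U)={1,2,3,5}: no change
So after all 3 constraints: D(U) = {1,2,3,5}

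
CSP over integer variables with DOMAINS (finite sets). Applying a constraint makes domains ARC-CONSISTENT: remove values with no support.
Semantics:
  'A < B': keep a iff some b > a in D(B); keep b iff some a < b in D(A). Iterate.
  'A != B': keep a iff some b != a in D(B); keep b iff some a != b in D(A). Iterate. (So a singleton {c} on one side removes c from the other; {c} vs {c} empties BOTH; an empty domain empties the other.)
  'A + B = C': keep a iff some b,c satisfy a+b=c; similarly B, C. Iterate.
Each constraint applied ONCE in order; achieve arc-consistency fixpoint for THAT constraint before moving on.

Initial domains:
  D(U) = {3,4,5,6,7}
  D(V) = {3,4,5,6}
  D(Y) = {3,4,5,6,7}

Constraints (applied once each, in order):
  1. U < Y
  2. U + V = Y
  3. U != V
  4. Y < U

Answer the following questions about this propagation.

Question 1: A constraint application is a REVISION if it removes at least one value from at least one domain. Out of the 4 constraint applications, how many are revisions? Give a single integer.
Answer: 3

Derivation:
Constraint 1 (U < Y) on D(U)={3,4,5,6,7} D(Y)={3,4,5,6,7}: U {3,4,5,6,7}->{3,4,5,6}; Y {3,4,5,6,7}->{4,5,6,7} => REVISION
Constraint 2 (U + V = Y) on D(U)={3,4,5,6} D(V)={3,4,5,6} D(Y)={4,5,6,7}: U {3,4,5,6}->{3,4}; V {3,4,5,6}->{3,4}; Y {4,5,6,7}->{6,7} => REVISION
Constraint 3 (U != V) on D(U)={3,4} D(V)={3,4}: no change => not a revision
Constraint 4 (Y < U) on D(Y)={6,7} D(U)={3,4}: Y {6,7}->{}; U {3,4}->{} => REVISION
Total revisions = 3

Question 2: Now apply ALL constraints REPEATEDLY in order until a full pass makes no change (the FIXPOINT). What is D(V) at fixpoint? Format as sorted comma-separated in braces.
Answer: {}

Derivation:
pass 0 (initial): D(V)={3,4,5,6}
pass 1: U {3,4,5,6,7}->{}; V {3,4,5,6}->{3,4}; Y {3,4,5,6,7}->{}
pass 2: V {3,4}->{}
pass 3: no change
Fixpoint after 3 passes: D(V) = {}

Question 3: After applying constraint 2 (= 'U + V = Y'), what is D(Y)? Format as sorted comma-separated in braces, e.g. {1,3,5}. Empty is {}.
Constraint 1 (U < Y) on D(U)={3,4,5,6,7} D(Y)={3,4,5,6,7}: U {3,4,5,6,7}->{3,4,5,6}; Y {3,4,5,6,7}->{4,5,6,7}
Constraint 2 (U + V = Y) on D(U)={3,4,5,6} D(V)={3,4,5,6} D(Y)={4,5,6,7}: U {3,4,5,6}->{3,4}; V {3,4,5,6}->{3,4}; Y {4,5,6,7}->{6,7}
So after constraint 2: D(Y) = {6,7}

Answer: {6,7}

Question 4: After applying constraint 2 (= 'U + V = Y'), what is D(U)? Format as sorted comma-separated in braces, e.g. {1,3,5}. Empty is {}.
Constraint 1 (U < Y) on D(U)={3,4,5,6,7} D(Y)={3,4,5,6,7}: U {3,4,5,6,7}->{3,4,5,6}; Y {3,4,5,6,7}->{4,5,6,7}
Constraint 2 (U + V = Y) on D(U)={3,4,5,6} D(V)={3,4,5,6} D(Y)={4,5,6,7}: U {3,4,5,6}->{3,4}; V {3,4,5,6}->{3,4}; Y {4,5,6,7}->{6,7}
So after constraint 2: D(U) = {3,4}

Answer: {3,4}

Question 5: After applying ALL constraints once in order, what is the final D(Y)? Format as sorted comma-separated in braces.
Answer: {}

Derivation:
Constraint 1 (U < Y) on D(U)={3,4,5,6,7} D(Y)={3,4,5,6,7}: U {3,4,5,6,7}->{3,4,5,6}; Y {3,4,5,6,7}->{4,5,6,7}
Constraint 2 (U + V = Y) on D(U)={3,4,5,6} D(V)={3,4,5,6} D(Y)={4,5,6,7}: U {3,4,5,6}->{3,4}; V {3,4,5,6}->{3,4}; Y {4,5,6,7}->{6,7}
Constraint 3 (U != V) on D(U)={3,4} D(V)={3,4}: no change
Constraint 4 (Y < U) on D(Y)={6,7} D(U)={3,4}: Y {6,7}->{}; U {3,4}->{}
So after all 4 constraints: D(Y) = {}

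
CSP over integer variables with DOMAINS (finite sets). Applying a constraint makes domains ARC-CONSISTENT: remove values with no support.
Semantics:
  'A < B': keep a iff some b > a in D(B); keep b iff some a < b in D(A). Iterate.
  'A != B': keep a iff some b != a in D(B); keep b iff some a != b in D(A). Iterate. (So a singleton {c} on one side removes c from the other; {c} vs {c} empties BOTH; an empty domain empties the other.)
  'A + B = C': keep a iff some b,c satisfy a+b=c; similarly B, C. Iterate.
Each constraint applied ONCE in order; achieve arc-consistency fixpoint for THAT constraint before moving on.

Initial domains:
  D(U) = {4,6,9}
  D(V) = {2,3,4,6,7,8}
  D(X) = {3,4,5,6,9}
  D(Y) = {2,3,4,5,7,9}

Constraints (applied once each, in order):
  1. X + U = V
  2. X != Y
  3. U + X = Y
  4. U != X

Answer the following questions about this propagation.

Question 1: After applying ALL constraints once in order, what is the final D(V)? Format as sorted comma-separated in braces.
Answer: {7,8}

Derivation:
Constraint 1 (X + U = V) on D(X)={3,4,5,6,9} D(U)={4,6,9} D(V)={2,3,4,6,7,8}: X {3,4,5,6,9}->{3,4}; U {4,6,9}->{4}; V {2,3,4,6,7,8}->{7,8}
Constraint 2 (X != Y) on D(X)={3,4} D(Y)={2,3,4,5,7,9}: no change
Constraint 3 (U + X = Y) on D(U)={4} D(X)={3,4} D(Y)={2,3,4,5,7,9}: X {3,4}->{3}; Y {2,3,4,5,7,9}->{7}
Constraint 4 (U != X) on D(U)={4} D(X)={3}: no change
So after all 4 constraints: D(V) = {7,8}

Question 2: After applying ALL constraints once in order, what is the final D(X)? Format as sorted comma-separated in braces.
Answer: {3}

Derivation:
Constraint 1 (X + U = V) on D(X)={3,4,5,6,9} D(U)={4,6,9} D(V)={2,3,4,6,7,8}: X {3,4,5,6,9}->{3,4}; U {4,6,9}->{4}; V {2,3,4,6,7,8}->{7,8}
Constraint 2 (X != Y) on D(X)={3,4} D(Y)={2,3,4,5,7,9}: no change
Constraint 3 (U + X = Y) on D(U)={4} D(X)={3,4} D(Y)={2,3,4,5,7,9}: X {3,4}->{3}; Y {2,3,4,5,7,9}->{7}
Constraint 4 (U != X) on D(U)={4} D(X)={3}: no change
So after all 4 constraints: D(X) = {3}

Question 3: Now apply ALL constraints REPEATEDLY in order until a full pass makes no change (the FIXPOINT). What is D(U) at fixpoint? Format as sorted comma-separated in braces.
Answer: {4}

Derivation:
pass 0 (initial): D(U)={4,6,9}
pass 1: U {4,6,9}->{4}; V {2,3,4,6,7,8}->{7,8}; X {3,4,5,6,9}->{3}; Y {2,3,4,5,7,9}->{7}
pass 2: V {7,8}->{7}
pass 3: no change
Fixpoint after 3 passes: D(U) = {4}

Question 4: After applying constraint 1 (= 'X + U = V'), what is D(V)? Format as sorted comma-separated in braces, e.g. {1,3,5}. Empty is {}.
Constraint 1 (X + U = V) on D(X)={3,4,5,6,9} D(U)={4,6,9} D(V)={2,3,4,6,7,8}: X {3,4,5,6,9}->{3,4}; U {4,6,9}->{4}; V {2,3,4,6,7,8}->{7,8}
So after constraint 1: D(V) = {7,8}

Answer: {7,8}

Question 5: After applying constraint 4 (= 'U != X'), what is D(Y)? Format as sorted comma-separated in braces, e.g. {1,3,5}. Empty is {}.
Answer: {7}

Derivation:
Constraint 1 (X + U = V) on D(X)={3,4,5,6,9} D(U)={4,6,9} D(V)={2,3,4,6,7,8}: X {3,4,5,6,9}->{3,4}; U {4,6,9}->{4}; V {2,3,4,6,7,8}->{7,8}
Constraint 2 (X != Y) on D(X)={3,4} D(Y)={2,3,4,5,7,9}: no change
Constraint 3 (U + X = Y) on D(U)={4} D(X)={3,4} D(Y)={2,3,4,5,7,9}: X {3,4}->{3}; Y {2,3,4,5,7,9}->{7}
Constraint 4 (U != X) on D(U)={4} D(X)={3}: no change
So after constraint 4: D(Y) = {7}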